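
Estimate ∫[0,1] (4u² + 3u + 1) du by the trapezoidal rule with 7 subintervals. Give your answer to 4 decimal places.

3.8469

h = (1 − 0)/7 = 0.142857.
Nodes u₀,…,u₇ = 0, 0.142857, 0.285714, 0.428571, 0.571429, 0.714286, 0.857143, 1.
f(u) = 4u² + 3u + 1: f₀=1, f₁=1.510204, f₂=2.183673, f₃=3.020408, f₄=4.020408, f₅=5.183673, f₆=6.510204, f₇=8.
(h/2)·[f₀ + 2f₁ + 2f₂ + 2f₃ + 2f₄ + 2f₅ + 2f₆ + f₇] = 0.071429·(53.857143) = 3.8469.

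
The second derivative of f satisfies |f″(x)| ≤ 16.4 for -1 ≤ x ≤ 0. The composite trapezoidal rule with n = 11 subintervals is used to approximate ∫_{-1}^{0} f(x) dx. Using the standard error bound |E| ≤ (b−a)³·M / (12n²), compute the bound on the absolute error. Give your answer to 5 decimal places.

0.01129

|E| ≤ (1)³·16.4 / (12·11²) = 16.4/1452 = 0.01129.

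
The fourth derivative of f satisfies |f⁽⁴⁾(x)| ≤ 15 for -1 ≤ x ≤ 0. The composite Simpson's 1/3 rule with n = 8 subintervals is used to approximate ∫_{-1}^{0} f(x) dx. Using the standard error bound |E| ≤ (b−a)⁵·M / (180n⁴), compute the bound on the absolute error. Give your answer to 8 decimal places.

0.00002035

|E| ≤ (1)⁵·15 / (180·8⁴) = 15/737280 = 0.00002035.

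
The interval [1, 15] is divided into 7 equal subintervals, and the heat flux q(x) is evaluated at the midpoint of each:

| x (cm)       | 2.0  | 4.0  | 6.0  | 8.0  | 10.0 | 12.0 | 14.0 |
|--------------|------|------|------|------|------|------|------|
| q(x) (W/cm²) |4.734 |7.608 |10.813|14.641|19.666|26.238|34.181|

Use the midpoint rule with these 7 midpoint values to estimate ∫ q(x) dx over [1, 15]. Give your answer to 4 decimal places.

235.7620

h = 2, n = 7.
h·[y(m₁) + y(m₂) + y(m₃) + y(m₄) + y(m₅) + y(m₆) + y(m₇)] = 2·(117.881) = 235.7620.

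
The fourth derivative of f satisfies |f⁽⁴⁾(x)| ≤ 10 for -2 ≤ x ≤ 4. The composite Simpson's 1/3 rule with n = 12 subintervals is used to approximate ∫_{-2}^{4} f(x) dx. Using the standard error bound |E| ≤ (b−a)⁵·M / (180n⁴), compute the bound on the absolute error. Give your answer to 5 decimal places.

|E| ≤ (6)⁵·10 / (180·12⁴) = 77760/3732480 = 0.02083.

0.02083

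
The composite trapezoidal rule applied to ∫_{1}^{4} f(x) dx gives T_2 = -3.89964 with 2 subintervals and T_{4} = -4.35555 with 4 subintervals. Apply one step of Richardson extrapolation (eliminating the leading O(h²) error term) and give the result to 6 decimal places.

R = (4·T_{4} − T_2) / 3 = (4·(-4.35555) − (-3.89964))/3 = (-13.52256)/3 = -4.507520.

-4.507520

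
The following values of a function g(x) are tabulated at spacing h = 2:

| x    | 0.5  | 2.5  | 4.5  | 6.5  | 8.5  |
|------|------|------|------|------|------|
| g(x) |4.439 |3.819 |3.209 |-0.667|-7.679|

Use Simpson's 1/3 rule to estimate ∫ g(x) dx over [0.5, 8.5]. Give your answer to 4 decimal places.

h = 2, n = 4.
(h/3)·[y₀ + 4y₁ + 2y₂ + 4y₃ + y₄] = 0.666667·(15.786) = 10.5240.

10.5240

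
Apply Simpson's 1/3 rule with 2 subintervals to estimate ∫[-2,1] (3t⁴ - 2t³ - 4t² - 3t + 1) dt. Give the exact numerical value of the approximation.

28.875

h = (1 − (-2))/2 = 1.5.
Nodes t₀,…,t₂ = -2, -0.5, 1.
f(t) = 3t⁴ - 2t³ - 4t² - 3t + 1: f₀=55, f₁=1.9375, f₂=-5.
(h/3)·[f₀ + 4f₁ + f₂] = 0.5·(57.75) = 28.875.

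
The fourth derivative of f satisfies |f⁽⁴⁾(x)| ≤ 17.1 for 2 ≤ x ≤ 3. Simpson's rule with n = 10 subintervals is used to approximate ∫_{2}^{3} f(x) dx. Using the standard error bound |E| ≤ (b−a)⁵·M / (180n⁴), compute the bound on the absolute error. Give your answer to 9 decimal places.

|E| ≤ (1)⁵·17.1 / (180·10⁴) = 17.1/1800000 = 0.000009500.

0.000009500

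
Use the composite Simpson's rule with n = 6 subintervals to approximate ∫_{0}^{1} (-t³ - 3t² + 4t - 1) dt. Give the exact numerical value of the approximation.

-0.25

h = (1 − 0)/6 = 0.166667.
Nodes t₀,…,t₆ = 0, 0.166667, 0.333333, 0.5, 0.666667, 0.833333, 1.
f(t) = -t³ - 3t² + 4t - 1: f₀=-1, f₁=-0.421296, f₂=-0.037037, f₃=0.125, f₄=0.037037, f₅=-0.328704, f₆=-1.
(h/3)·[f₀ + 4f₁ + 2f₂ + 4f₃ + 2f₄ + 4f₅ + f₆] = 0.055556·(-4.5) = -0.25.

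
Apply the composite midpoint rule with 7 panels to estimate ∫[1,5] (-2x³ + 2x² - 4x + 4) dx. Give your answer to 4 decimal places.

h = (5 − 1)/7 = 0.571429.
Midpoints m₁,…,m₇ = 1.285714, 1.857143, 2.428571, 3, 3.571429, 4.142857, 4.714286.
f(m₁)=-2.087464, f(m₂)=-9.341108, f(m₃)=-22.565598, f(m₄)=-44, f(m₅)=-75.883382, f(m₆)=-120.454810, f(m₇)=-179.953353.
h·[f(m₁) + f(m₂) + f(m₃) + f(m₄) + f(m₅) + f(m₆) + f(m₇)] = 0.571429·(-454.285714) = -259.5918.

-259.5918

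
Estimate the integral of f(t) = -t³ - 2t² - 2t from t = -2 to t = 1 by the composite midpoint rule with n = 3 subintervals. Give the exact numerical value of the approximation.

h = (1 − (-2))/3 = 1.
Midpoints m₁,…,m₃ = -1.5, -0.5, 0.5.
f(m₁)=1.875, f(m₂)=0.625, f(m₃)=-1.625.
h·[f(m₁) + f(m₂) + f(m₃)] = 1·(0.875) = 0.875.

0.875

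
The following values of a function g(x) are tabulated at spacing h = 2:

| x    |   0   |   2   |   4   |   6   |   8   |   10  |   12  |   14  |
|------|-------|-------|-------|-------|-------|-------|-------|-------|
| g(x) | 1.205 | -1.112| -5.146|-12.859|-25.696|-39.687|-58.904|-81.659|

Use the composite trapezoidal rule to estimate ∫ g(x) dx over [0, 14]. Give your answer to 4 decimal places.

-367.2620

h = 2, n = 7.
(h/2)·[y₀ + 2y₁ + 2y₂ + 2y₃ + 2y₄ + 2y₅ + 2y₆ + y₇] = 1·(-367.262) = -367.2620.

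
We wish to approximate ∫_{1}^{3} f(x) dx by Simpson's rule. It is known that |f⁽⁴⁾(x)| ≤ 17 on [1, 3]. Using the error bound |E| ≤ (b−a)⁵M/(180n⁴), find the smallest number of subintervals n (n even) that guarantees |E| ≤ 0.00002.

Need 544/(180n⁴) ≤ 0.00002.
n⁴ ≥ 544/(180·0.00002) = 151111 ⇒ n ≥ 19.7162, so the smallest even n is 20. (n must be even for Simpson's rule.)

20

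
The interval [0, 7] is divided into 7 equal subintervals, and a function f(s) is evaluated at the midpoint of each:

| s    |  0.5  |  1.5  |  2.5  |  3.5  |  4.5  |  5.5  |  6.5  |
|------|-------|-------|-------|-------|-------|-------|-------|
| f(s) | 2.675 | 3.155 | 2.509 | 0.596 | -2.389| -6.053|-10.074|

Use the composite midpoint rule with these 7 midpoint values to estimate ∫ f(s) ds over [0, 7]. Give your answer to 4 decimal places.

-9.5810

h = 1, n = 7.
h·[y(m₁) + y(m₂) + y(m₃) + y(m₄) + y(m₅) + y(m₆) + y(m₇)] = 1·(-9.581) = -9.5810.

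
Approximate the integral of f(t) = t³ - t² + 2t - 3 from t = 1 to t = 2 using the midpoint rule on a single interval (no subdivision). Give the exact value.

M = (b−a)·f(1.5) = 1·(1.125) = 1.125.

1.125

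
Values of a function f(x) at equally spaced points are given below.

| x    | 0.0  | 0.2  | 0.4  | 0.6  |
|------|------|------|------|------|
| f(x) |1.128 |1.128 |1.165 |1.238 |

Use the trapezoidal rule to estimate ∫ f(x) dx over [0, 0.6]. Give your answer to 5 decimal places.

h = 0.2, n = 3.
(h/2)·[y₀ + 2y₁ + 2y₂ + y₃] = 0.1·(6.952) = 0.69520.

0.69520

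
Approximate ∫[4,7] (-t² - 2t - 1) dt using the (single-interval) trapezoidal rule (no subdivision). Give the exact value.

-133.5

T = (b−a)/2 · [f(4) + f(7)] = 1.5·[(-25) + (-64)] = -133.5.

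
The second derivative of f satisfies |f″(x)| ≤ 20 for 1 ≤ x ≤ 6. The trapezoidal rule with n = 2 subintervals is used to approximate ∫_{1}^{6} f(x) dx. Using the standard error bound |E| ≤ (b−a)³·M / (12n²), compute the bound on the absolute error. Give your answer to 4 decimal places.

52.0833

|E| ≤ (5)³·20 / (12·2²) = 2500/48 = 52.0833.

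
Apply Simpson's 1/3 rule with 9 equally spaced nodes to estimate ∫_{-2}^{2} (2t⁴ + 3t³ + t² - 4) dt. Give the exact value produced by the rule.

h = (2 − (-2))/8 = 0.5.
Nodes t₀,…,t₈ = -2, -1.5, -1, -0.5, 0, 0.5, 1, 1.5, 2.
f(t) = 2t⁴ + 3t³ + t² - 4: f₀=8, f₁=-1.75, f₂=-4, f₃=-4, f₄=-4, f₅=-3.25, f₆=2, f₇=18.5, f₈=56.
(h/3)·[f₀ + 4f₁ + 2f₂ + 4f₃ + 2f₄ + 4f₅ + 2f₆ + 4f₇ + f₈] = 0.166667·(90) = 15.

15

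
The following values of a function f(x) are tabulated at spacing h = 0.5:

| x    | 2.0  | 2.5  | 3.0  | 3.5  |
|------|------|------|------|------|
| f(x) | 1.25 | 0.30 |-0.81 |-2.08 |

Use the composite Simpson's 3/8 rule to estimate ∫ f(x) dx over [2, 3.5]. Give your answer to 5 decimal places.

-0.44250

h = 0.5, n = 3.
(3h/8)·[y₀ + 3y₁ + 3y₂ + y₃] = 0.1875·(-2.36) = -0.44250.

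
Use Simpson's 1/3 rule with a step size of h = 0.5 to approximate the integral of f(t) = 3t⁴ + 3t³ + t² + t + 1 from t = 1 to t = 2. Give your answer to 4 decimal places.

34.7083

h = (2 − 1)/2 = 0.5.
Nodes t₀,…,t₂ = 1, 1.5, 2.
f(t) = 3t⁴ + 3t³ + t² + t + 1: f₀=9, f₁=30.0625, f₂=79.
(h/3)·[f₀ + 4f₁ + f₂] = 0.166667·(208.25) = 34.7083.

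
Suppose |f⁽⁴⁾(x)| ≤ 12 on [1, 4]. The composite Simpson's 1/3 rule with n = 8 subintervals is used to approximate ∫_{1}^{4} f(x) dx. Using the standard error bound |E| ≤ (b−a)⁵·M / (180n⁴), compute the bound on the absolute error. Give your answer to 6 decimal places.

0.003955

|E| ≤ (3)⁵·12 / (180·8⁴) = 2916/737280 = 0.003955.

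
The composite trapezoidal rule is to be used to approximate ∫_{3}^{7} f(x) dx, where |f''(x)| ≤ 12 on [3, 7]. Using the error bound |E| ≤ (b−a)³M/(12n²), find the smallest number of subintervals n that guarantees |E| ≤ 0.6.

11

Need 768/(12n²) ≤ 0.6.
n² ≥ 768/(12·0.6) = 106.667 ⇒ n ≥ 10.3280, so the smallest n is 11.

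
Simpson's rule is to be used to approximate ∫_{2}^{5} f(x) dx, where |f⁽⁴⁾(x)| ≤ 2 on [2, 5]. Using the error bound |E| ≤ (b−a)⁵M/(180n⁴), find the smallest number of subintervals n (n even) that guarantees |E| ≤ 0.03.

4

Need 486/(180n⁴) ≤ 0.03.
n⁴ ≥ 486/(180·0.03) = 90 ⇒ n ≥ 3.0801, so the smallest even n is 4. (n must be even for Simpson's rule.)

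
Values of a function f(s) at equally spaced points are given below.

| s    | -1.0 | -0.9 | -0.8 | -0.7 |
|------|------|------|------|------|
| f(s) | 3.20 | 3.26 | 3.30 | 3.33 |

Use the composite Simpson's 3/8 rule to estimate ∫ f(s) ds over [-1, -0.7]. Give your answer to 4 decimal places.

0.9829

h = 0.1, n = 3.
(3h/8)·[y₀ + 3y₁ + 3y₂ + y₃] = 0.0375·(26.21) = 0.9829.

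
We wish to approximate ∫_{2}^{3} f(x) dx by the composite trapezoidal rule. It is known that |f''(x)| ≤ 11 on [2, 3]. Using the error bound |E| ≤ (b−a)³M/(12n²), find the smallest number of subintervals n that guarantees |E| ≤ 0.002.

Need 11/(12n²) ≤ 0.002.
n² ≥ 11/(12·0.002) = 458.333 ⇒ n ≥ 21.4087, so the smallest n is 22.

22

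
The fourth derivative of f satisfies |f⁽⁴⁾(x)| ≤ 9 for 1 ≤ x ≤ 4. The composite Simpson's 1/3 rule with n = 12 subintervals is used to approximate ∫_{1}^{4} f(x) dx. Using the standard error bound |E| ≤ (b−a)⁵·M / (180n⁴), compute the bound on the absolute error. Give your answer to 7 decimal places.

0.0005859

|E| ≤ (3)⁵·9 / (180·12⁴) = 2187/3732480 = 0.0005859.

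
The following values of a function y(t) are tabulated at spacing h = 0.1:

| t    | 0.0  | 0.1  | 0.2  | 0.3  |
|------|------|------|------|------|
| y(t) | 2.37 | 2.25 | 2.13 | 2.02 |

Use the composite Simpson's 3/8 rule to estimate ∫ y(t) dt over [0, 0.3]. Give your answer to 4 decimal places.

h = 0.1, n = 3.
(3h/8)·[y₀ + 3y₁ + 3y₂ + y₃] = 0.0375·(17.53) = 0.6574.

0.6574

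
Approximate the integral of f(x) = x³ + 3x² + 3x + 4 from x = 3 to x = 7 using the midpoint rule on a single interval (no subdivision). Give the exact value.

876

M = (b−a)·f(5) = 4·(219) = 876.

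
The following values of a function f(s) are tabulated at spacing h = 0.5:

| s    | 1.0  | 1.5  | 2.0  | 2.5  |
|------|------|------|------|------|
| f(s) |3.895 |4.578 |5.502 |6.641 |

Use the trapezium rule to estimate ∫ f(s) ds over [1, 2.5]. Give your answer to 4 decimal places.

7.6740

h = 0.5, n = 3.
(h/2)·[y₀ + 2y₁ + 2y₂ + y₃] = 0.25·(30.696) = 7.6740.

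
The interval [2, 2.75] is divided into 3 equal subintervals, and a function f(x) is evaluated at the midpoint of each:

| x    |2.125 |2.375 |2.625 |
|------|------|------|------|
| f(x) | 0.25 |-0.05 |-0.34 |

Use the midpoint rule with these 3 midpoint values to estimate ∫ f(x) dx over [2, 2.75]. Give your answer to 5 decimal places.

h = 0.25, n = 3.
h·[y(m₁) + y(m₂) + y(m₃)] = 0.25·(-0.14) = -0.03500.

-0.03500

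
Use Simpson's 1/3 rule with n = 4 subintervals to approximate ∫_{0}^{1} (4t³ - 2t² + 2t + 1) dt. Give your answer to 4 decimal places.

h = (1 − 0)/4 = 0.25.
Nodes t₀,…,t₄ = 0, 0.25, 0.5, 0.75, 1.
f(t) = 4t³ - 2t² + 2t + 1: f₀=1, f₁=1.4375, f₂=2, f₃=3.0625, f₄=5.
(h/3)·[f₀ + 4f₁ + 2f₂ + 4f₃ + f₄] = 0.083333·(28) = 2.3333.

2.3333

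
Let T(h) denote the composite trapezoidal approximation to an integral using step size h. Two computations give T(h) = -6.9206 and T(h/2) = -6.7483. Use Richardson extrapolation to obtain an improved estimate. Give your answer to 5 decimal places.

R = (4·T(h/2) − T(h)) / 3 = (4·(-6.7483) − (-6.9206))/3 = (-20.0726)/3 = -6.69087.

-6.69087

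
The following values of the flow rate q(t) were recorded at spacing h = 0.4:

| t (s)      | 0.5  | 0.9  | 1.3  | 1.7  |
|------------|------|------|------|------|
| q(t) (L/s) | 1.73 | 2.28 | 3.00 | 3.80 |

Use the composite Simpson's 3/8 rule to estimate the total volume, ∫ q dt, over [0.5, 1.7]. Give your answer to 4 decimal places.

3.2055

h = 0.4, n = 3.
(3h/8)·[y₀ + 3y₁ + 3y₂ + y₃] = 0.15·(21.37) = 3.2055.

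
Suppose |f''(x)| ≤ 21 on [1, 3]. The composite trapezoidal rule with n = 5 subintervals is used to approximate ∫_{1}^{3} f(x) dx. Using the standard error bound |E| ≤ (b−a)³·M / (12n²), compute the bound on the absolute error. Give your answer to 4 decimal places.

0.5600

|E| ≤ (2)³·21 / (12·5²) = 168/300 = 0.5600.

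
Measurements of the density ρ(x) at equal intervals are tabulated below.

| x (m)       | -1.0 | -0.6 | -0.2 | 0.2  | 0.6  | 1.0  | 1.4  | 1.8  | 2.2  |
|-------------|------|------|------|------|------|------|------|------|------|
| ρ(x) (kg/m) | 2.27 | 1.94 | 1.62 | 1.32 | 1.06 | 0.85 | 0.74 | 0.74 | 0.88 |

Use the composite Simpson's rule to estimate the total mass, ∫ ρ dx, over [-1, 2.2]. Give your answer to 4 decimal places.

3.9187

h = 0.4, n = 8.
(h/3)·[y₀ + 4y₁ + 2y₂ + 4y₃ + 2y₄ + 4y₅ + 2y₆ + 4y₇ + y₈] = 0.133333·(29.39) = 3.9187.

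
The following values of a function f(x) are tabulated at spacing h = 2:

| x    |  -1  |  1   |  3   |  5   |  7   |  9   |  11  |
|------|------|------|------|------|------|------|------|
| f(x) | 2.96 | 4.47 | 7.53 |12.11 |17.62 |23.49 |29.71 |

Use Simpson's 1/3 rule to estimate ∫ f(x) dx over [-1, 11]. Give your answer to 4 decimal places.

162.1667

h = 2, n = 6.
(h/3)·[y₀ + 4y₁ + 2y₂ + 4y₃ + 2y₄ + 4y₅ + y₆] = 0.666667·(243.25) = 162.1667.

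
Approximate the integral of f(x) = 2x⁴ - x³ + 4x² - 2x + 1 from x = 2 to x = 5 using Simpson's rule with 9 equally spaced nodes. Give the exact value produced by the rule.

h = (5 − 2)/8 = 0.375.
Nodes x₀,…,x₈ = 2, 2.375, 2.75, 3.125, 3.5, 3.875, 4.25, 4.625, 5.
f(x) = 2x⁴ - x³ + 4x² - 2x + 1: f₀=37, f₁=69.04931640625, f₂=119.3359375, f₃=194.02978515625, f₄=300.25, f₅=446.06494140625, f₆=640.4921875, f₇=893.49853515625, f₈=1216.
(h/3)·[f₀ + 4f₁ + 2f₂ + 4f₃ + 2f₄ + 4f₅ + 2f₆ + 4f₇ + f₈] = 0.125·(9783.7265625) = 1222.9658203125.

1222.9658203125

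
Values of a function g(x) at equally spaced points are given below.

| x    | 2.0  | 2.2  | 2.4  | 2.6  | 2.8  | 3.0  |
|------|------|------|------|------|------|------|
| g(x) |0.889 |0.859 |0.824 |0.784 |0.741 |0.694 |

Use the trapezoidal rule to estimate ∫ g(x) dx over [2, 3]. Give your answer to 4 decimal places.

0.7999

h = 0.2, n = 5.
(h/2)·[y₀ + 2y₁ + 2y₂ + 2y₃ + 2y₄ + y₅] = 0.1·(7.999) = 0.7999.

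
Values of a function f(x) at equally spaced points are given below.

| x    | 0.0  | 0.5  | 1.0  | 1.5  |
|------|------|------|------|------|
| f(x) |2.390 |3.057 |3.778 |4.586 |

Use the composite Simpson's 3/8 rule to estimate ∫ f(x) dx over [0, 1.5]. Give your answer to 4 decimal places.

h = 0.5, n = 3.
(3h/8)·[y₀ + 3y₁ + 3y₂ + y₃] = 0.1875·(27.481) = 5.1527.

5.1527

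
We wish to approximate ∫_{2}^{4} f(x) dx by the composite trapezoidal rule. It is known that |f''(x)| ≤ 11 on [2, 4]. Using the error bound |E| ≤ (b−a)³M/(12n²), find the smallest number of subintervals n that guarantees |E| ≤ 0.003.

Need 88/(12n²) ≤ 0.003.
n² ≥ 88/(12·0.003) = 2444.44 ⇒ n ≥ 49.4413, so the smallest n is 50.

50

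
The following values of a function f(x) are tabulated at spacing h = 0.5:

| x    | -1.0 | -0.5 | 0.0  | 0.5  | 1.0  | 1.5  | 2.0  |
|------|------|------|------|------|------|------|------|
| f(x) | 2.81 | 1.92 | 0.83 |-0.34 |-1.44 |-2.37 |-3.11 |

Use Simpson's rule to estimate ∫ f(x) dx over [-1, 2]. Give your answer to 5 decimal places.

-0.78000

h = 0.5, n = 6.
(h/3)·[y₀ + 4y₁ + 2y₂ + 4y₃ + 2y₄ + 4y₅ + y₆] = 0.166667·(-4.68) = -0.78000.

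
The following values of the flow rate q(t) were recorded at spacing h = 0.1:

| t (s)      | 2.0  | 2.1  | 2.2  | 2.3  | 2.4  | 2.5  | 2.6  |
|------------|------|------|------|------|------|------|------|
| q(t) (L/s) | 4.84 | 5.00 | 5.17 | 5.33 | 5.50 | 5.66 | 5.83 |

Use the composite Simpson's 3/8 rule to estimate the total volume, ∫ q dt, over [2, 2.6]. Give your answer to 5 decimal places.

3.19950

h = 0.1, n = 6.
(3h/8)·[y₀ + 3y₁ + 3y₂ + 2y₃ + 3y₄ + 3y₅ + y₆] = 0.0375·(85.32) = 3.19950.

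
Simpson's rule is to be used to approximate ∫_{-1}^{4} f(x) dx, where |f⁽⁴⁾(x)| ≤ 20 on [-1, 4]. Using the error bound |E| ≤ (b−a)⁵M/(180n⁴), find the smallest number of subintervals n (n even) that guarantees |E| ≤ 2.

4

Need 62500/(180n⁴) ≤ 2.
n⁴ ≥ 62500/(180·2) = 173.611 ⇒ n ≥ 3.6299, so the smallest even n is 4. (n must be even for Simpson's rule.)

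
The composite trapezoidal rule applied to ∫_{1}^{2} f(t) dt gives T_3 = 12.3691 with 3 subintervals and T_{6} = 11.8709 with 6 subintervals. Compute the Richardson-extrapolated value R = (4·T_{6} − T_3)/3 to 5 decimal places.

11.70483

R = (4·T_{6} − T_3) / 3 = (4·11.8709 − 12.3691)/3 = (35.1145)/3 = 11.70483.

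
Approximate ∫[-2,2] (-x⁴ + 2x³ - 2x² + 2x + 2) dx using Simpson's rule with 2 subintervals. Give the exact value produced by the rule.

-24

h = (2 − (-2))/2 = 2.
Nodes x₀,…,x₂ = -2, 0, 2.
f(x) = -x⁴ + 2x³ - 2x² + 2x + 2: f₀=-42, f₁=2, f₂=-2.
(h/3)·[f₀ + 4f₁ + f₂] = 0.666667·(-36) = -24.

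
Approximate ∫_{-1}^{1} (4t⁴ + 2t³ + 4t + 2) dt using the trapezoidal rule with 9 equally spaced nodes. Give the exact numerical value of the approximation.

5.765625

h = (1 − (-1))/8 = 0.25.
Nodes t₀,…,t₈ = -1, -0.75, -0.5, -0.25, 0, 0.25, 0.5, 0.75, 1.
f(t) = 4t⁴ + 2t³ + 4t + 2: f₀=0, f₁=-0.578125, f₂=0, f₃=0.984375, f₄=2, f₅=3.046875, f₆=4.5, f₇=7.109375, f₈=12.
(h/2)·[f₀ + 2f₁ + 2f₂ + 2f₃ + 2f₄ + 2f₅ + 2f₆ + 2f₇ + f₈] = 0.125·(46.125) = 5.765625.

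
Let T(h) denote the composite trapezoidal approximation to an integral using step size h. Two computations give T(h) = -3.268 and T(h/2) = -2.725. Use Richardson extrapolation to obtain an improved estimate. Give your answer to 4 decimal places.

R = (4·T(h/2) − T(h)) / 3 = (4·(-2.725) − (-3.268))/3 = (-7.632)/3 = -2.5440.

-2.5440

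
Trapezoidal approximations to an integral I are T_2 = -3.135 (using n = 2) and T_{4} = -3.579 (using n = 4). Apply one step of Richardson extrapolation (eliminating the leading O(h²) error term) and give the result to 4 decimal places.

R = (4·T_{4} − T_2) / 3 = (4·(-3.579) − (-3.135))/3 = (-11.181)/3 = -3.7270.

-3.7270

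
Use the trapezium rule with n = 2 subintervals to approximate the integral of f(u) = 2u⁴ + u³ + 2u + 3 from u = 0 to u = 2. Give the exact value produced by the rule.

h = (2 − 0)/2 = 1.
Nodes u₀,…,u₂ = 0, 1, 2.
f(u) = 2u⁴ + u³ + 2u + 3: f₀=3, f₁=8, f₂=47.
(h/2)·[f₀ + 2f₁ + f₂] = 0.5·(66) = 33.

33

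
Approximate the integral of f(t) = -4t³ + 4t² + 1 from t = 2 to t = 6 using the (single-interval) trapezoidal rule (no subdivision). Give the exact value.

T = (b−a)/2 · [f(2) + f(6)] = 2·[(-15) + (-719)] = -1468.

-1468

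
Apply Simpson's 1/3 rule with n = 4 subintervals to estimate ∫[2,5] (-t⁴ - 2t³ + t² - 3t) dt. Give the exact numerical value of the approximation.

-915.7265625

h = (5 − 2)/4 = 0.75.
Nodes t₀,…,t₄ = 2, 2.75, 3.5, 4.25, 5.
f(t) = -t⁴ - 2t³ + t² - 3t: f₀=-34, f₁=-99.47265625, f₂=-234.0625, f₃=-474.47265625, f₄=-865.
(h/3)·[f₀ + 4f₁ + 2f₂ + 4f₃ + f₄] = 0.25·(-3662.90625) = -915.7265625.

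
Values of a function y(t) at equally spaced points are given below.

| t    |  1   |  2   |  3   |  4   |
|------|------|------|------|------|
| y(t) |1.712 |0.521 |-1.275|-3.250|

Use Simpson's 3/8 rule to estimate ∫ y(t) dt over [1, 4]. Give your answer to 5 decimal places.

-1.42500

h = 1, n = 3.
(3h/8)·[y₀ + 3y₁ + 3y₂ + y₃] = 0.375·(-3.800) = -1.42500.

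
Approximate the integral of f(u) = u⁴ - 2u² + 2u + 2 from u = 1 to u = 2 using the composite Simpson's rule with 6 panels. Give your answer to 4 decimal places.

6.5334

h = (2 − 1)/6 = 0.166667.
Nodes u₀,…,u₆ = 1, 1.166667, 1.333333, 1.5, 1.666667, 1.833333, 2.
f(u) = u⁴ - 2u² + 2u + 2: f₀=3, f₁=3.463735, f₂=4.271605, f₃=5.5625, f₄=7.493827, f₅=10.241512, f₆=14.
(h/3)·[f₀ + 4f₁ + 2f₂ + 4f₃ + 2f₄ + 4f₅ + f₆] = 0.055556·(117.601852) = 6.5334.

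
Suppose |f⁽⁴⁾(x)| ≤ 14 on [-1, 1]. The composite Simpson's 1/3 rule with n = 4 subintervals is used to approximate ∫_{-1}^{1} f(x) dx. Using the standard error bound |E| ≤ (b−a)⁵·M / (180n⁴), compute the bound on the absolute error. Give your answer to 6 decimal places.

0.009722

|E| ≤ (2)⁵·14 / (180·4⁴) = 448/46080 = 0.009722.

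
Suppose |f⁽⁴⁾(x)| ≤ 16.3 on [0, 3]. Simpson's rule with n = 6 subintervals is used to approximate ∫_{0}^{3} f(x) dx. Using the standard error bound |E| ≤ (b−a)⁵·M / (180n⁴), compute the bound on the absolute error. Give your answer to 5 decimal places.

0.01698

|E| ≤ (3)⁵·16.3 / (180·6⁴) = 3960.9/233280 = 0.01698.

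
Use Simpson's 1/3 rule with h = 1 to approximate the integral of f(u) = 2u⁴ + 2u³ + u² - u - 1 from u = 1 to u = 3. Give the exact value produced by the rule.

140

h = (3 − 1)/2 = 1.
Nodes u₀,…,u₂ = 1, 2, 3.
f(u) = 2u⁴ + 2u³ + u² - u - 1: f₀=3, f₁=49, f₂=221.
(h/3)·[f₀ + 4f₁ + f₂] = 0.333333·(420) = 140.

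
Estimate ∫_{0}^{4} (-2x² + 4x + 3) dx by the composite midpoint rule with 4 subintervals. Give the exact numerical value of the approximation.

h = (4 − 0)/4 = 1.
Midpoints m₁,…,m₄ = 0.5, 1.5, 2.5, 3.5.
f(m₁)=4.5, f(m₂)=4.5, f(m₃)=0.5, f(m₄)=-7.5.
h·[f(m₁) + f(m₂) + f(m₃) + f(m₄)] = 1·(2) = 2.

2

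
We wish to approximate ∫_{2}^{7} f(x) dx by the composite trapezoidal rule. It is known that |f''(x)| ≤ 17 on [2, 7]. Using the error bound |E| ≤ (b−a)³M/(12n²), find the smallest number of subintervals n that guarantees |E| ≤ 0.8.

Need 2125/(12n²) ≤ 0.8.
n² ≥ 2125/(12·0.8) = 221.354 ⇒ n ≥ 14.8780, so the smallest n is 15.

15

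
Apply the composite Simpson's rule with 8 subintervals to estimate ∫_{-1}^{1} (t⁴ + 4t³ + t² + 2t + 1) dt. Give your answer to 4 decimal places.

h = (1 − (-1))/8 = 0.25.
Nodes t₀,…,t₈ = -1, -0.75, -0.5, -0.25, 0, 0.25, 0.5, 0.75, 1.
f(t) = t⁴ + 4t³ + t² + 2t + 1: f₀=-3, f₁=-1.30859375, f₂=-0.1875, f₃=0.50390625, f₄=1, f₅=1.62890625, f₆=2.8125, f₇=5.06640625, f₈=9.
(h/3)·[f₀ + 4f₁ + 2f₂ + 4f₃ + 2f₄ + 4f₅ + 2f₆ + 4f₇ + f₈] = 0.083333·(36.8125) = 3.0677.

3.0677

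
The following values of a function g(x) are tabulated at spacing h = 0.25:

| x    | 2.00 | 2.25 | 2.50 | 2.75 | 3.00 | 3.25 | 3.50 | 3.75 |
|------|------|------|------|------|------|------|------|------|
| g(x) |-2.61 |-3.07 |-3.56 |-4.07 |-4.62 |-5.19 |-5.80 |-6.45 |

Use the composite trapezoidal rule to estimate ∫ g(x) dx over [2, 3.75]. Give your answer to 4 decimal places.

h = 0.25, n = 7.
(h/2)·[y₀ + 2y₁ + 2y₂ + 2y₃ + 2y₄ + 2y₅ + 2y₆ + y₇] = 0.125·(-61.68) = -7.7100.

-7.7100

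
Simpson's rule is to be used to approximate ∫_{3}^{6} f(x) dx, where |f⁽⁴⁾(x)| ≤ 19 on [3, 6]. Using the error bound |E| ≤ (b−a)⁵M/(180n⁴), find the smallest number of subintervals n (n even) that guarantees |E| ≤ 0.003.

Need 4617/(180n⁴) ≤ 0.003.
n⁴ ≥ 4617/(180·0.003) = 8550 ⇒ n ≥ 9.6159, so the smallest even n is 10. (n must be even for Simpson's rule.)

10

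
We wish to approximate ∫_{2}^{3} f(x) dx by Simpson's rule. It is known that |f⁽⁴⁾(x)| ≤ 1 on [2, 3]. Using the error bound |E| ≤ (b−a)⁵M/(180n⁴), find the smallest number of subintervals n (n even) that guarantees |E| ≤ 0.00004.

Need 1/(180n⁴) ≤ 0.00004.
n⁴ ≥ 1/(180·0.00004) = 138.889 ⇒ n ≥ 3.4329, so the smallest even n is 4. (n must be even for Simpson's rule.)

4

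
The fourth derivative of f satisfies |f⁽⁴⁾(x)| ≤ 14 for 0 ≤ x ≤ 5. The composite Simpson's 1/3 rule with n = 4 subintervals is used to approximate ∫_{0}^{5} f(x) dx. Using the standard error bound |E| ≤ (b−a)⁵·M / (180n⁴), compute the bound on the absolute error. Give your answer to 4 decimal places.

|E| ≤ (5)⁵·14 / (180·4⁴) = 43750/46080 = 0.9494.

0.9494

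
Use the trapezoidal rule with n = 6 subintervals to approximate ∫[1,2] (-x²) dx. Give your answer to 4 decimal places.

h = (2 − 1)/6 = 0.166667.
Nodes x₀,…,x₆ = 1, 1.166667, 1.333333, 1.5, 1.666667, 1.833333, 2.
f(x) = -x²: f₀=-1, f₁=-1.361111, f₂=-1.777778, f₃=-2.25, f₄=-2.777778, f₅=-3.361111, f₆=-4.
(h/2)·[f₀ + 2f₁ + 2f₂ + 2f₃ + 2f₄ + 2f₅ + f₆] = 0.083333·(-28.055556) = -2.3380.

-2.3380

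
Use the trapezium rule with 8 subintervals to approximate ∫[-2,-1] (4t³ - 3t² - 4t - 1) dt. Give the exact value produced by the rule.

h = (-1 − (-2))/8 = 0.125.
Nodes t₀,…,t₈ = -2, -1.875, -1.75, -1.625, -1.5, -1.375, -1.25, -1.125, -1.
f(t) = 4t³ - 3t² - 4t - 1: f₀=-37, f₁=-30.4140625, f₂=-24.625, f₃=-19.5859375, f₄=-15.25, f₅=-11.5703125, f₆=-8.5, f₇=-5.9921875, f₈=-4.
(h/2)·[f₀ + 2f₁ + 2f₂ + 2f₃ + 2f₄ + 2f₅ + 2f₆ + 2f₇ + f₈] = 0.0625·(-272.875) = -17.0546875.

-17.0546875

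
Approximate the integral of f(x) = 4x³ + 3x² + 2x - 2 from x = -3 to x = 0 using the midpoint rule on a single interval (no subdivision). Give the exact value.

M = (b−a)·f(-1.5) = 3·(-11.75) = -35.25.

-35.25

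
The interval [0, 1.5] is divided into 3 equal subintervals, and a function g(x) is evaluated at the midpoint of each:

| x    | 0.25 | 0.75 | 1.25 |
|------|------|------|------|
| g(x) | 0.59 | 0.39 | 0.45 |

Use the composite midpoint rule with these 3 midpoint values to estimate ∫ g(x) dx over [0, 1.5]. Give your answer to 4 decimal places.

0.7150

h = 0.5, n = 3.
h·[y(m₁) + y(m₂) + y(m₃)] = 0.5·(1.43) = 0.7150.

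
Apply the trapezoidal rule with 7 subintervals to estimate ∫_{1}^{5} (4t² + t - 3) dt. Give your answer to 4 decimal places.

166.2041

h = (5 − 1)/7 = 0.571429.
Nodes t₀,…,t₇ = 1, 1.571429, 2.142857, 2.714286, 3.285714, 3.857143, 4.428571, 5.
f(t) = 4t² + t - 3: f₀=2, f₁=8.448980, f₂=17.510204, f₃=29.183673, f₄=43.469388, f₅=60.367347, f₆=79.877551, f₇=102.
(h/2)·[f₀ + 2f₁ + 2f₂ + 2f₃ + 2f₄ + 2f₅ + 2f₆ + f₇] = 0.285714·(581.714286) = 166.2041.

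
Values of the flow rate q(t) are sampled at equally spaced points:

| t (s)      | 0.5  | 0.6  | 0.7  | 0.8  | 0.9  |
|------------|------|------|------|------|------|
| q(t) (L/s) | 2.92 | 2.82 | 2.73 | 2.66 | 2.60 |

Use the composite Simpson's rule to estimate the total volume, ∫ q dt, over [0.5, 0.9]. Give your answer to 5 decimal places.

1.09667

h = 0.1, n = 4.
(h/3)·[y₀ + 4y₁ + 2y₂ + 4y₃ + y₄] = 0.033333·(32.90) = 1.09667.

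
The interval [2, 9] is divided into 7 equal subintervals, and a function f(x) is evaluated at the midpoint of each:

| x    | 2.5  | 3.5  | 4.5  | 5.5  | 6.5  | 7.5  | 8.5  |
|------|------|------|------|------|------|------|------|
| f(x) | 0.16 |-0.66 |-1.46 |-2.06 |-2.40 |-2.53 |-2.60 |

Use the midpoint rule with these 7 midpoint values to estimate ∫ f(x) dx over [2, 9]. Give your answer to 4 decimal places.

-11.5500

h = 1, n = 7.
h·[y(m₁) + y(m₂) + y(m₃) + y(m₄) + y(m₅) + y(m₆) + y(m₇)] = 1·(-11.55) = -11.5500.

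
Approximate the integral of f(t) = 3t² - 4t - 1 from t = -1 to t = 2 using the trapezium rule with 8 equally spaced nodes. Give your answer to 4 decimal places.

0.2755

h = (2 − (-1))/7 = 0.428571.
Nodes t₀,…,t₇ = -1, -0.571429, -0.142857, 0.285714, 0.714286, 1.142857, 1.571429, 2.
f(t) = 3t² - 4t - 1: f₀=6, f₁=2.265306, f₂=-0.367347, f₃=-1.897959, f₄=-2.326531, f₅=-1.653061, f₆=0.122449, f₇=3.
(h/2)·[f₀ + 2f₁ + 2f₂ + 2f₃ + 2f₄ + 2f₅ + 2f₆ + f₇] = 0.214286·(1.285714) = 0.2755.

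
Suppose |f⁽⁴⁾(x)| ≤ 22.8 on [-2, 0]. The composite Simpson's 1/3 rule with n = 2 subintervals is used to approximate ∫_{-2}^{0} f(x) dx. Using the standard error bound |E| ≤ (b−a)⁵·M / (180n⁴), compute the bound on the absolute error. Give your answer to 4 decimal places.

|E| ≤ (2)⁵·22.8 / (180·2⁴) = 729.6/2880 = 0.2533.

0.2533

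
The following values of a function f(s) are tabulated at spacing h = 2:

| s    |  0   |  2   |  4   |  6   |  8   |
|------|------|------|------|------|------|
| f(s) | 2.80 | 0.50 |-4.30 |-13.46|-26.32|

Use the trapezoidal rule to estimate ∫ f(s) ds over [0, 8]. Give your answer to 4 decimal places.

h = 2, n = 4.
(h/2)·[y₀ + 2y₁ + 2y₂ + 2y₃ + y₄] = 1·(-58.04) = -58.0400.

-58.0400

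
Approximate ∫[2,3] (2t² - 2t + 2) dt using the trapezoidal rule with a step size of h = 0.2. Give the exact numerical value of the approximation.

h = (3 − 2)/5 = 0.2.
Nodes t₀,…,t₅ = 2, 2.2, 2.4, 2.6, 2.8, 3.
f(t) = 2t² - 2t + 2: f₀=6, f₁=7.28, f₂=8.72, f₃=10.32, f₄=12.08, f₅=14.
(h/2)·[f₀ + 2f₁ + 2f₂ + 2f₃ + 2f₄ + f₅] = 0.1·(96.8) = 9.68.

9.68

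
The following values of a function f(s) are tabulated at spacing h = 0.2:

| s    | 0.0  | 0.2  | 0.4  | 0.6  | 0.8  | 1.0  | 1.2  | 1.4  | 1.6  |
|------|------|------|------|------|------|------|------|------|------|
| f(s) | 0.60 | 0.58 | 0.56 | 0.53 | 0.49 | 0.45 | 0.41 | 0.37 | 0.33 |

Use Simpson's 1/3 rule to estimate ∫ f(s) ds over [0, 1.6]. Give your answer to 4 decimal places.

h = 0.2, n = 8.
(h/3)·[y₀ + 4y₁ + 2y₂ + 4y₃ + 2y₄ + 4y₅ + 2y₆ + 4y₇ + y₈] = 0.066667·(11.57) = 0.7713.

0.7713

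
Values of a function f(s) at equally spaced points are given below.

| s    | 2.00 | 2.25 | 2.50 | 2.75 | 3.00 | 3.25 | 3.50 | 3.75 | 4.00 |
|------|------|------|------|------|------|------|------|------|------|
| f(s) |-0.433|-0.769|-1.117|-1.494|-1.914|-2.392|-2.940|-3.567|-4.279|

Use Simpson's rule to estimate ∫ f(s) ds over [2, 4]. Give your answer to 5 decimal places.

-4.12850

h = 0.25, n = 8.
(h/3)·[y₀ + 4y₁ + 2y₂ + 4y₃ + 2y₄ + 4y₅ + 2y₆ + 4y₇ + y₈] = 0.083333·(-49.542) = -4.12850.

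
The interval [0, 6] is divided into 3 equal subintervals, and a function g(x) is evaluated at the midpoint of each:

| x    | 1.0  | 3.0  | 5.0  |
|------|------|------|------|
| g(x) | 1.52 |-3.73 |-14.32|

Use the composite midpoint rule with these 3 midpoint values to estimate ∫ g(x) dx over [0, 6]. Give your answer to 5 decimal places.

-33.06000

h = 2, n = 3.
h·[y(m₁) + y(m₂) + y(m₃)] = 2·(-16.53) = -33.06000.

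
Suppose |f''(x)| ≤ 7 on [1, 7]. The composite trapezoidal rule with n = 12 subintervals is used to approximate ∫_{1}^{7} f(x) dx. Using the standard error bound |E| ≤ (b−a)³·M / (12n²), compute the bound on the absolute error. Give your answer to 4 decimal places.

|E| ≤ (6)³·7 / (12·12²) = 1512/1728 = 0.8750.

0.8750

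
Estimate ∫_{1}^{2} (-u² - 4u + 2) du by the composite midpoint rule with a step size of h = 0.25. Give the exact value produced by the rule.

-6.328125

h = (2 − 1)/4 = 0.25.
Midpoints m₁,…,m₄ = 1.125, 1.375, 1.625, 1.875.
f(m₁)=-3.765625, f(m₂)=-5.390625, f(m₃)=-7.140625, f(m₄)=-9.015625.
h·[f(m₁) + f(m₂) + f(m₃) + f(m₄)] = 0.25·(-25.3125) = -6.328125.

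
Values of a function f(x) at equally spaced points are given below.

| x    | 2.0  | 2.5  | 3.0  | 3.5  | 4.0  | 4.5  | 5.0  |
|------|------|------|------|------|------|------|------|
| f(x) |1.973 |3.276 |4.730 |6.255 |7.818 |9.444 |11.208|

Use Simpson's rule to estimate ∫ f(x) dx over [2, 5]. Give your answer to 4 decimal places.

h = 0.5, n = 6.
(h/3)·[y₀ + 4y₁ + 2y₂ + 4y₃ + 2y₄ + 4y₅ + y₆] = 0.166667·(114.177) = 19.0295.

19.0295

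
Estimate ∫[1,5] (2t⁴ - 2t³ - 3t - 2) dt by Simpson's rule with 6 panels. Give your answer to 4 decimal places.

893.8107

h = (5 − 1)/6 = 0.666667.
Nodes t₀,…,t₆ = 1, 1.666667, 2.333333, 3, 3.666667, 4.333333, 5.
f(t) = 2t⁴ - 2t³ - 3t - 2: f₀=-5, f₁=-0.827160, f₂=24.876543, f₃=97, f₄=249.913580, f₅=527.469136, f₆=983.
(h/3)·[f₀ + 4f₁ + 2f₂ + 4f₃ + 2f₄ + 4f₅ + f₆] = 0.222222·(4022.148148) = 893.8107.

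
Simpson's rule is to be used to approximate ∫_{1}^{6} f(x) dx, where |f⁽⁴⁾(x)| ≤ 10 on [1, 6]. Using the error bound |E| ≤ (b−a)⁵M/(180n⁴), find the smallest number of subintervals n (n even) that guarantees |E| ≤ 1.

Need 31250/(180n⁴) ≤ 1.
n⁴ ≥ 31250/(180·1) = 173.611 ⇒ n ≥ 3.6299, so the smallest even n is 4. (n must be even for Simpson's rule.)

4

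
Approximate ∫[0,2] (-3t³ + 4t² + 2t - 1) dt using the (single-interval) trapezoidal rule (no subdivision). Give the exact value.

T = (b−a)/2 · [f(0) + f(2)] = 1·[(-1) + (-5)] = -6.

-6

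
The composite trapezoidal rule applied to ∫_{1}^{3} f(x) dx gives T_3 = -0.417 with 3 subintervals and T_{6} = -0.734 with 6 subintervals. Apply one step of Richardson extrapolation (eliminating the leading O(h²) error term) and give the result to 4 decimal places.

R = (4·T_{6} − T_3) / 3 = (4·(-0.734) − (-0.417))/3 = (-2.519)/3 = -0.8397.

-0.8397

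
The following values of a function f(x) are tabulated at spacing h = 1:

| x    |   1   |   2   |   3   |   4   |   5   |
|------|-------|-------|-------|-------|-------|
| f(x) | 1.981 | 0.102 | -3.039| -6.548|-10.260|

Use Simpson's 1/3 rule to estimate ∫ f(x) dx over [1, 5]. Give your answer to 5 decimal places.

h = 1, n = 4.
(h/3)·[y₀ + 4y₁ + 2y₂ + 4y₃ + y₄] = 0.333333·(-40.141) = -13.38033.

-13.38033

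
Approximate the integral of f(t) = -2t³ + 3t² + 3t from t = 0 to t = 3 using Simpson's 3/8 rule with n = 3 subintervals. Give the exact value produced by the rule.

h = (3 − 0)/3 = 1.
Nodes t₀,…,t₃ = 0, 1, 2, 3.
f(t) = -2t³ + 3t² + 3t: f₀=0, f₁=4, f₂=2, f₃=-18.
(3h/8)·[f₀ + 3f₁ + 3f₂ + f₃] = 0.375·(0) = 0.

0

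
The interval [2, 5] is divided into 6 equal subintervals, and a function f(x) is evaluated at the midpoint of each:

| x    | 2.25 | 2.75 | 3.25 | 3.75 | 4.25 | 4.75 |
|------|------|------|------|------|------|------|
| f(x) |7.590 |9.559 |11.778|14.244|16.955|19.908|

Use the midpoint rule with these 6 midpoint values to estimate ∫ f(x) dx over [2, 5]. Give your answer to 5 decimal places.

40.01700

h = 0.5, n = 6.
h·[y(m₁) + y(m₂) + y(m₃) + y(m₄) + y(m₅) + y(m₆)] = 0.5·(80.034) = 40.01700.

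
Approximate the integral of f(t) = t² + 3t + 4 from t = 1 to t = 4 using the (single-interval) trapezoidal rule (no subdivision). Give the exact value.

60

T = (b−a)/2 · [f(1) + f(4)] = 1.5·[8 + 32] = 60.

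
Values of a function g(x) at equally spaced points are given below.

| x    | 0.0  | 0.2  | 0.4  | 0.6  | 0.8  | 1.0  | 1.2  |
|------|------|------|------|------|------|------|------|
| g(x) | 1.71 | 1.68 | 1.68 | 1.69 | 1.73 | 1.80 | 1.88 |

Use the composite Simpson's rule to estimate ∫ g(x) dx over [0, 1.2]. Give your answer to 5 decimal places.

h = 0.2, n = 6.
(h/3)·[y₀ + 4y₁ + 2y₂ + 4y₃ + 2y₄ + 4y₅ + y₆] = 0.066667·(31.09) = 2.07267.

2.07267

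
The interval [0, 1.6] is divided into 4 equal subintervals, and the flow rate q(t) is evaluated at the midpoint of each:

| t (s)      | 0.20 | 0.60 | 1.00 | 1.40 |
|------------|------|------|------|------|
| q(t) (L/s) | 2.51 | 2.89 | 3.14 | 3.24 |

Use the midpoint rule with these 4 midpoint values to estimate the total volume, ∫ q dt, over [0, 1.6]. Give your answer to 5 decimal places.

h = 0.4, n = 4.
h·[y(m₁) + y(m₂) + y(m₃) + y(m₄)] = 0.4·(11.78) = 4.71200.

4.71200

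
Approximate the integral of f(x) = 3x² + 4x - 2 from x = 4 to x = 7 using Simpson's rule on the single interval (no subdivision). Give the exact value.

339

S = (b−a)/6 · [f(4) + 4f(5.5) + f(7)] = 0.5·[62 + 4·110.75 + 173] = 339.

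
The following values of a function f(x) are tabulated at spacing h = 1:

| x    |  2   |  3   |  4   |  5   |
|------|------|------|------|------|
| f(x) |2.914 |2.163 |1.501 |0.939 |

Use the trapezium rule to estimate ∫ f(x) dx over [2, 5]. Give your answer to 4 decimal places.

h = 1, n = 3.
(h/2)·[y₀ + 2y₁ + 2y₂ + y₃] = 0.5·(11.181) = 5.5905.

5.5905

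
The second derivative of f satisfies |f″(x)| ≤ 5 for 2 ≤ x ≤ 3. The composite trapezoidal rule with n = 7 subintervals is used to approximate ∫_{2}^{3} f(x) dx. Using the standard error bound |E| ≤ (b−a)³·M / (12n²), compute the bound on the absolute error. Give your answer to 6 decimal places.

0.008503

|E| ≤ (1)³·5 / (12·7²) = 5/588 = 0.008503.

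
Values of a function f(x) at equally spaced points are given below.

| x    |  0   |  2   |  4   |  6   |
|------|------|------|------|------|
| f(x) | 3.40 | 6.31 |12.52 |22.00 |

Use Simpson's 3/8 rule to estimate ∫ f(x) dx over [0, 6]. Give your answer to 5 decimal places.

h = 2, n = 3.
(3h/8)·[y₀ + 3y₁ + 3y₂ + y₃] = 0.75·(81.89) = 61.41750.

61.41750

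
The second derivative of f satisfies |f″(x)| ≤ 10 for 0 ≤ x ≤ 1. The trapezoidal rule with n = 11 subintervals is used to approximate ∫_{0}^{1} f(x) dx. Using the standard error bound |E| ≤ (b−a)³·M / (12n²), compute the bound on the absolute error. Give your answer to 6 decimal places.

|E| ≤ (1)³·10 / (12·11²) = 10/1452 = 0.006887.

0.006887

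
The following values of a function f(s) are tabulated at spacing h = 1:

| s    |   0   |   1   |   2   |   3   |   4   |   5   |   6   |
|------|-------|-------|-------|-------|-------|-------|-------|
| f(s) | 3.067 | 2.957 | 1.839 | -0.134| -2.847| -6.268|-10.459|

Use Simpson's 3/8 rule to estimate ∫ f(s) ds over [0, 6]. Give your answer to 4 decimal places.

-7.7314

h = 1, n = 6.
(3h/8)·[y₀ + 3y₁ + 3y₂ + 2y₃ + 3y₄ + 3y₅ + y₆] = 0.375·(-20.617) = -7.7314.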